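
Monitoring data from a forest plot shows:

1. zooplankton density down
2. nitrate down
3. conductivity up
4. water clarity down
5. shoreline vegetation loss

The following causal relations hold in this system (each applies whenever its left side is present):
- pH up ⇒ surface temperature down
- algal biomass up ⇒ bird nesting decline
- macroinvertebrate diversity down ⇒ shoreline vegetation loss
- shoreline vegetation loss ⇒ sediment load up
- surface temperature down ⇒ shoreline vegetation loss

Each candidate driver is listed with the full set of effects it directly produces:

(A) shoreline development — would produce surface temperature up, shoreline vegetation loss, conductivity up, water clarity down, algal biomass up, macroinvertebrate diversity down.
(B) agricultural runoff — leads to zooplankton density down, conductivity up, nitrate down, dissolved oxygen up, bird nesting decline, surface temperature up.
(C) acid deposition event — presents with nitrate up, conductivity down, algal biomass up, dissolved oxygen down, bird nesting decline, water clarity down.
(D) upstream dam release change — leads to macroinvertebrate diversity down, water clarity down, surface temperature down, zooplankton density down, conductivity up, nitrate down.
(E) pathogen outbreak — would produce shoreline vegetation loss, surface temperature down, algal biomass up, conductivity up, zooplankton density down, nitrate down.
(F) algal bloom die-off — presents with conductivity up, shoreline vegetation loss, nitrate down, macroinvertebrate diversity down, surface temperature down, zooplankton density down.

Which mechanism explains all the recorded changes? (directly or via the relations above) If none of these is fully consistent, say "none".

D

Per-candidate check:
(A) shoreline development — does not account for zooplankton density down, nitrate down
(B) agricultural runoff — zooplankton density down match; nitrate down match; conductivity up match; water clarity down miss; shoreline vegetation loss miss
(C) acid deposition event — zooplankton density down miss; nitrate down miss; conductivity up miss; water clarity down match; shoreline vegetation loss miss
(D) upstream dam release change — zooplankton density down match; nitrate down match; conductivity up match; water clarity down match; shoreline vegetation loss match (by macroinvertebrate diversity down → shoreline vegetation loss)
(E) pathogen outbreak — zooplankton density down match; nitrate down match; conductivity up match; water clarity down miss; shoreline vegetation loss match
(F) algal bloom die-off — does not account for water clarity down
(D) is the only candidate with no mismatches.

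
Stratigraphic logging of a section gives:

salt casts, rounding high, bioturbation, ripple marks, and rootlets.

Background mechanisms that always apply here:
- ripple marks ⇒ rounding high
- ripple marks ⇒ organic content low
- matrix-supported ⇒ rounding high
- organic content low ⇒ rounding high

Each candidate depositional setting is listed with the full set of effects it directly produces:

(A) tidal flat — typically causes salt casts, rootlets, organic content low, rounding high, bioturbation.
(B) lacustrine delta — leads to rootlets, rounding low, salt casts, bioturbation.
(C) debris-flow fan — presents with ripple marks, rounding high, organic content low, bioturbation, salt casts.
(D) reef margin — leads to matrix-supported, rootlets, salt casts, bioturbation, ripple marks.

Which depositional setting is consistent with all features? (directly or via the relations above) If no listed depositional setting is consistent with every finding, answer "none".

D

For each candidate, compare predicted effects to what was observed:
(A) tidal flat — salt casts +; rounding high +; bioturbation +; ripple marks -; rootlets +
(B) lacustrine delta — fails on rounding high, ripple marks (predicts rounding low, not rounding high)
(C) debris-flow fan — salt casts +; rounding high +; bioturbation +; ripple marks +; rootlets -
(D) reef margin — accounts for every observation (rounding high by matrix-supported → rounding high)
(D) alone accounts for all the evidence.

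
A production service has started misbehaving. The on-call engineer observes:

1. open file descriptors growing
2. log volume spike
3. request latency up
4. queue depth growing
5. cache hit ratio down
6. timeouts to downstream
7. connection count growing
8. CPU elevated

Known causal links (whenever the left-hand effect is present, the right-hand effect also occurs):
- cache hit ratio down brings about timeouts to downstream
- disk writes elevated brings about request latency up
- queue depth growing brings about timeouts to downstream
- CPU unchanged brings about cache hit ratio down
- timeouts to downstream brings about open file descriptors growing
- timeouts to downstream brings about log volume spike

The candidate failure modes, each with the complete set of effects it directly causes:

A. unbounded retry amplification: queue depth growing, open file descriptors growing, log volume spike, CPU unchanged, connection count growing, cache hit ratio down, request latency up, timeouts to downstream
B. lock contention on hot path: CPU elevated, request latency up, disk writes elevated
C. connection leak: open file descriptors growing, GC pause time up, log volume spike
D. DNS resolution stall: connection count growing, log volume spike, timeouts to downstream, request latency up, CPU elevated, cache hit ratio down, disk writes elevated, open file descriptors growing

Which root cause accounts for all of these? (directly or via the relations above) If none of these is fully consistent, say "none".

For each candidate, compare predicted effects to what was observed:
(A) unbounded retry amplification — open file descriptors growing match; log volume spike match; request latency up match; queue depth growing match; cache hit ratio down match; timeouts to downstream match; connection count growing match; CPU elevated miss
(B) lock contention on hot path — open file descriptors growing miss; log volume spike miss; request latency up match; queue depth growing miss; cache hit ratio down miss; timeouts to downstream miss; connection count growing miss; CPU elevated match
(C) connection leak — does not account for request latency up, queue depth growing, cache hit ratio down, timeouts to downstream, connection count growing, CPU elevated
(D) DNS resolution stall — does not account for queue depth growing
No candidate is consistent with all observations.

none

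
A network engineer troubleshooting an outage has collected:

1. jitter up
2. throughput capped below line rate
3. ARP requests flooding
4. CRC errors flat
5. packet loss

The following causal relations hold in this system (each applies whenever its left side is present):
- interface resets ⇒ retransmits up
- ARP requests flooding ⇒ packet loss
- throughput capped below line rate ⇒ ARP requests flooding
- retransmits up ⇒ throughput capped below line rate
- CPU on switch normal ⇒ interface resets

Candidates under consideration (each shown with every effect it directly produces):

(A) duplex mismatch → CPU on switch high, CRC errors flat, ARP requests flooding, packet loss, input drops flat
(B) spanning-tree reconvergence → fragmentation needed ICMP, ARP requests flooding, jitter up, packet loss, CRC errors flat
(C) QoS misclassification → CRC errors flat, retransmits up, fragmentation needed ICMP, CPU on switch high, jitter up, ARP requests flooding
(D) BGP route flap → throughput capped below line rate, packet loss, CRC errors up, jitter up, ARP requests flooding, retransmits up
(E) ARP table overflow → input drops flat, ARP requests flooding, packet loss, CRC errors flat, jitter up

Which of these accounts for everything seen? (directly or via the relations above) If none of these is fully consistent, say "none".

Per-candidate check:
(A) duplex mismatch — does not account for jitter up, throughput capped below line rate
(B) spanning-tree reconvergence — does not account for throughput capped below line rate
(C) QoS misclassification — accounts for every observation (throughput capped below line rate via retransmits up → throughput capped below line rate)
(D) BGP route flap — jitter up ✓; throughput capped below line rate ✓; ARP requests flooding ✓; CRC errors flat ✗; packet loss ✓
(E) ARP table overflow — jitter up ✓; throughput capped below line rate ✗; ARP requests flooding ✓; CRC errors flat ✓; packet loss ✓
Only (C) is consistent with every observation.

C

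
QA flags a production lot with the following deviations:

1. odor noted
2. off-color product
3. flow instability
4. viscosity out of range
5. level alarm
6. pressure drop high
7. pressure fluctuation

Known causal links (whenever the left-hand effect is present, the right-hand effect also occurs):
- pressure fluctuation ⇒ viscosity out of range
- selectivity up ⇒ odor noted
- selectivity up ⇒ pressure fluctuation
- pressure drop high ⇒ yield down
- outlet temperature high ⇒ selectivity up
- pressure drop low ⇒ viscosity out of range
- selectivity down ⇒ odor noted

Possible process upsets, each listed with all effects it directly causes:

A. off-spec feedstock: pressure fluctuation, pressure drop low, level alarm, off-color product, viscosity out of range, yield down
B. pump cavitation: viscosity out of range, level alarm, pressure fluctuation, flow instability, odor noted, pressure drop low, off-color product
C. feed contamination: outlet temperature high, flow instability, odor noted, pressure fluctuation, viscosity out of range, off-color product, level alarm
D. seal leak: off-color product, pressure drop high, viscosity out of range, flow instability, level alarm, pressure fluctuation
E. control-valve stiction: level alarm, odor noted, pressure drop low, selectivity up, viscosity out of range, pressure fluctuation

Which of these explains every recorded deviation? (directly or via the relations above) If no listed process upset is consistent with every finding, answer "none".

Per-candidate check:
(A) off-spec feedstock — fails on odor noted, flow instability, pressure drop high (predicts pressure drop low, not pressure drop high)
(B) pump cavitation — odor noted +; off-color product +; flow instability +; viscosity out of range +; level alarm +; pressure drop high -; pressure fluctuation +
(C) feed contamination — odor noted +; off-color product +; flow instability +; viscosity out of range +; level alarm +; pressure drop high -; pressure fluctuation +
(D) seal leak — does not account for odor noted
(E) control-valve stiction — odor noted +; off-color product -; flow instability -; viscosity out of range +; level alarm +; pressure drop high -; pressure fluctuation +
Every candidate fails on at least one observation.

none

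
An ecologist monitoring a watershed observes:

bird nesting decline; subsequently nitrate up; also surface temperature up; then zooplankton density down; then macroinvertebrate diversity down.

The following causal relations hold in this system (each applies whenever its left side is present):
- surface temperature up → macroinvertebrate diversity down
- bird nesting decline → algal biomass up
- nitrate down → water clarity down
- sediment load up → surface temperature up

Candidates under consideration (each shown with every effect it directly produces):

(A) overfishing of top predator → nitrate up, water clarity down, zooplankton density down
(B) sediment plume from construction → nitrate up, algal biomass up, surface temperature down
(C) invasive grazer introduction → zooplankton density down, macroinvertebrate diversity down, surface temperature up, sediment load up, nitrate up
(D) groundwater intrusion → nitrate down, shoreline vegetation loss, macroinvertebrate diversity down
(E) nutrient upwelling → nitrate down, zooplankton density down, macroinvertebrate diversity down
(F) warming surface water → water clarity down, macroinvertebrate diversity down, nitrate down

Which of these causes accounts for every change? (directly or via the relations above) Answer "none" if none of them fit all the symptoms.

none

Checking each candidate against the observations:
(A) overfishing of top predator — bird nesting decline ✗; nitrate up ✓; surface temperature up ✗; zooplankton density down ✓; macroinvertebrate diversity down ✗
(B) sediment plume from construction — bird nesting decline ✗; nitrate up ✓; surface temperature up ✗; zooplankton density down ✗; macroinvertebrate diversity down ✗
(C) invasive grazer introduction — does not account for bird nesting decline
(D) groundwater intrusion — fails on bird nesting decline, nitrate up, surface temperature up, zooplankton density down (predicts nitrate down, not nitrate up)
(E) nutrient upwelling — bird nesting decline ✗; nitrate up ✗; surface temperature up ✗; zooplankton density down ✓; macroinvertebrate diversity down ✓
(F) warming surface water — bird nesting decline ✗; nitrate up ✗; surface temperature up ✗; zooplankton density down ✗; macroinvertebrate diversity down ✓
None of the listed candidates fits everything.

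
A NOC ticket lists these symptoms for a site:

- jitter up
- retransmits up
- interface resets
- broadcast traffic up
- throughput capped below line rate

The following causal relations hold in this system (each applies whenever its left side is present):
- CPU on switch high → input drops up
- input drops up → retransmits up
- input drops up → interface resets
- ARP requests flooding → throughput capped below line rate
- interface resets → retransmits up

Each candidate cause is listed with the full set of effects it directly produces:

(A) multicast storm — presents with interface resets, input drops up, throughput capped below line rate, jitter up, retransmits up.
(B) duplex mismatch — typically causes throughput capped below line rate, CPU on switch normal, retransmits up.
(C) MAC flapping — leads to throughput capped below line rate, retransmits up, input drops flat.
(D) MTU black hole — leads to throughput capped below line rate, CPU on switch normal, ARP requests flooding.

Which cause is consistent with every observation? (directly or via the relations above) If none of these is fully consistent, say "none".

none

Checking each candidate against the observations:
(A) multicast storm — does not account for broadcast traffic up
(B) duplex mismatch — does not account for jitter up, interface resets, broadcast traffic up
(C) MAC flapping — jitter up NO; retransmits up yes; interface resets NO; broadcast traffic up NO; throughput capped below line rate yes
(D) MTU black hole — does not account for jitter up, retransmits up, interface resets, broadcast traffic up
None of the listed candidates fits everything.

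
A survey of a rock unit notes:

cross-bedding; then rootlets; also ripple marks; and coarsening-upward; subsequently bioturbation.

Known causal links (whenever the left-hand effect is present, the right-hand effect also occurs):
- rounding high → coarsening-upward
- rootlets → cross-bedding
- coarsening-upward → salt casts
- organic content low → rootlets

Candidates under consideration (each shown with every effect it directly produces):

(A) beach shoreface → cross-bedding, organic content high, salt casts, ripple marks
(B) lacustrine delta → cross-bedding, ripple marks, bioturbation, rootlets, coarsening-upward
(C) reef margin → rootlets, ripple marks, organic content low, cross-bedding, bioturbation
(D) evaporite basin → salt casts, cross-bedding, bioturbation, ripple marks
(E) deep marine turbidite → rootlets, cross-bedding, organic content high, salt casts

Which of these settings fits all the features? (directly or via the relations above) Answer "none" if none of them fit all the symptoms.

B

Testing each hypothesis:
(A) beach shoreface — cross-bedding match; rootlets miss; ripple marks match; coarsening-upward miss; bioturbation miss
(B) lacustrine delta — accounts for every observation
(C) reef margin — cross-bedding match; rootlets match; ripple marks match; coarsening-upward miss; bioturbation match
(D) evaporite basin — does not account for rootlets, coarsening-upward
(E) deep marine turbidite — cross-bedding match; rootlets match; ripple marks miss; coarsening-upward miss; bioturbation miss
(B) alone accounts for all the evidence.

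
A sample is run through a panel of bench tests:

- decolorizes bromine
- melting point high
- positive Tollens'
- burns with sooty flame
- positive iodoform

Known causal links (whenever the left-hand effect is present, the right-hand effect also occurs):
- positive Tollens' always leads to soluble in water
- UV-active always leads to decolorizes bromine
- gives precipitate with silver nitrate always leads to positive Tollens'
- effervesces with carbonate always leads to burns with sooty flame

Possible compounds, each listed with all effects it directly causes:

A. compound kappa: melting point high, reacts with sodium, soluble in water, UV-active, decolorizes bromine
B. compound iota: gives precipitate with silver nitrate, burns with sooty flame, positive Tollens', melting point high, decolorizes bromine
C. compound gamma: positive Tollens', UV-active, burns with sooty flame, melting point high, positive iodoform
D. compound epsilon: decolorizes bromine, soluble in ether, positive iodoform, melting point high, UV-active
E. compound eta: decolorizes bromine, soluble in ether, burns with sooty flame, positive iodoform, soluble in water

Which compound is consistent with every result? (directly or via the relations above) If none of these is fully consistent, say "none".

C

Checking each candidate against the observations:
(A) compound kappa — does not account for positive Tollens', burns with sooty flame, positive iodoform
(B) compound iota — decolorizes bromine +; melting point high +; positive Tollens' +; burns with sooty flame +; positive iodoform -
(C) compound gamma — accounts for every observation (decolorizes bromine through UV-active → decolorizes bromine)
(D) compound epsilon — decolorizes bromine +; melting point high +; positive Tollens' -; burns with sooty flame -; positive iodoform +
(E) compound eta — decolorizes bromine +; melting point high -; positive Tollens' -; burns with sooty flame +; positive iodoform +
(C) alone accounts for all the evidence.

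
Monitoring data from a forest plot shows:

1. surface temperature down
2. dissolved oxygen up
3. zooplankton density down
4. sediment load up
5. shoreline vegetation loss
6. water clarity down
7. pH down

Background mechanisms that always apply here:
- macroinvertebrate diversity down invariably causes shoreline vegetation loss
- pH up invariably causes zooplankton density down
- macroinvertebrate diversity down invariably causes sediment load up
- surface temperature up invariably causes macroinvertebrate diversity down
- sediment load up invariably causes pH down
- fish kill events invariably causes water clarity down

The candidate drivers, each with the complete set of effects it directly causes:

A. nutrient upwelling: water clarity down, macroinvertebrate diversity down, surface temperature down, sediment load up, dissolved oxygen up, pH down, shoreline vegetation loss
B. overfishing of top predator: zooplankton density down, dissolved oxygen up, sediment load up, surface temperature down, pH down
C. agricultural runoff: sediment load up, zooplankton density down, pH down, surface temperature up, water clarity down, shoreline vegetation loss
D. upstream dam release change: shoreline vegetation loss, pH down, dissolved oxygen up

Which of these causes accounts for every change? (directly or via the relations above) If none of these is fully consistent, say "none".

none

Testing each hypothesis:
(A) nutrient upwelling — surface temperature down ✓; dissolved oxygen up ✓; zooplankton density down ✗; sediment load up ✓; shoreline vegetation loss ✓; water clarity down ✓; pH down ✓
(B) overfishing of top predator — does not account for shoreline vegetation loss, water clarity down
(C) agricultural runoff — surface temperature down ✗; dissolved oxygen up ✗; zooplankton density down ✓; sediment load up ✓; shoreline vegetation loss ✓; water clarity down ✓; pH down ✓
(D) upstream dam release change — surface temperature down ✗; dissolved oxygen up ✓; zooplankton density down ✗; sediment load up ✗; shoreline vegetation loss ✓; water clarity down ✗; pH down ✓
No candidate is consistent with all observations.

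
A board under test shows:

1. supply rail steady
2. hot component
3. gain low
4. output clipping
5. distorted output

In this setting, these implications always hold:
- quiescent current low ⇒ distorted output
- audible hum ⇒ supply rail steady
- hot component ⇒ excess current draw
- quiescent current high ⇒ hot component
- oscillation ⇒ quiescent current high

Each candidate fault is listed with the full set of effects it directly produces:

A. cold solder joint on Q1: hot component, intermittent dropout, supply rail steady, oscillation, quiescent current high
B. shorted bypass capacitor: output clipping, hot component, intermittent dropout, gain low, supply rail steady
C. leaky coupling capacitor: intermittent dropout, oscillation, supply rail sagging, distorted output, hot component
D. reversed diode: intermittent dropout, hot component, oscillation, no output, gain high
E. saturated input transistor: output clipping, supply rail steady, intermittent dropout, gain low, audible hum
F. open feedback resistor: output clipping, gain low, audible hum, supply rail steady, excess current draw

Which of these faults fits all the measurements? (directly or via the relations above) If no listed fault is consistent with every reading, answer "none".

For each candidate, compare predicted effects to what was observed:
(A) cold solder joint on Q1 — supply rail steady match; hot component match; gain low miss; output clipping miss; distorted output miss
(B) shorted bypass capacitor — supply rail steady match; hot component match; gain low match; output clipping match; distorted output miss
(C) leaky coupling capacitor — fails on supply rail steady, gain low, output clipping (predicts supply rail sagging, not supply rail steady)
(D) reversed diode — fails on supply rail steady, gain low, output clipping, distorted output (predicts gain high, not gain low)
(E) saturated input transistor — does not account for hot component, distorted output
(F) open feedback resistor — does not account for hot component, distorted output
No candidate is consistent with all observations.

none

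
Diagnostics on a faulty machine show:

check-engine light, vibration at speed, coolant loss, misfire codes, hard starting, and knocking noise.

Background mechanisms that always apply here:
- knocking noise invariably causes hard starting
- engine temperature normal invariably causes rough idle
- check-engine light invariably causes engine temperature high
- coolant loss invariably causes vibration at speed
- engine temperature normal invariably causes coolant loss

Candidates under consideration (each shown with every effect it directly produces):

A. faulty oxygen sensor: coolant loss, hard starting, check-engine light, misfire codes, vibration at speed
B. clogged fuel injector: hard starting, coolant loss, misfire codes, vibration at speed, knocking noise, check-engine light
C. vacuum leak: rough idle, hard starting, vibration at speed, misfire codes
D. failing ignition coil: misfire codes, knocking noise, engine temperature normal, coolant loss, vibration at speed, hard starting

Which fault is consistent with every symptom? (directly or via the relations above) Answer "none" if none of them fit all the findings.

B

For each candidate, compare predicted effects to what was observed:
(A) faulty oxygen sensor — check-engine light match; vibration at speed match; coolant loss match; misfire codes match; hard starting match; knocking noise miss
(B) clogged fuel injector — check-engine light match; vibration at speed match; coolant loss match; misfire codes match; hard starting match; knocking noise match
(C) vacuum leak — does not account for check-engine light, coolant loss, knocking noise
(D) failing ignition coil — check-engine light miss; vibration at speed match; coolant loss match; misfire codes match; hard starting match; knocking noise match
Only (B) is consistent with every observation.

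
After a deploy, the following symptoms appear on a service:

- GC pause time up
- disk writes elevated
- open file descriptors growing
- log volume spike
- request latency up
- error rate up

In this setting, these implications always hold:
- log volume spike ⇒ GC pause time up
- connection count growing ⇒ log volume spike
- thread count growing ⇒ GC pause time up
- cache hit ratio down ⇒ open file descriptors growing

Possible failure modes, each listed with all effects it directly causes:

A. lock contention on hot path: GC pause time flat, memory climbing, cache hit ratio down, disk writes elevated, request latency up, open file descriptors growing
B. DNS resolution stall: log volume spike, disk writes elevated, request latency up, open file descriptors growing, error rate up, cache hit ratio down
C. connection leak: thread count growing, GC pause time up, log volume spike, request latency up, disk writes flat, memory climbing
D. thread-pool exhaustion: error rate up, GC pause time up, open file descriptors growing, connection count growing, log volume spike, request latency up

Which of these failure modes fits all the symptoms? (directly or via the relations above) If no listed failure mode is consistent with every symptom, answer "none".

B

Checking each candidate against the observations:
(A) lock contention on hot path — GC pause time up NO; disk writes elevated yes; open file descriptors growing yes; log volume spike NO; request latency up yes; error rate up NO
(B) DNS resolution stall — GC pause time up yes (through log volume spike → GC pause time up); disk writes elevated yes; open file descriptors growing yes; log volume spike yes; request latency up yes; error rate up yes
(C) connection leak — fails on disk writes elevated, open file descriptors growing, error rate up (predicts disk writes flat, not disk writes elevated)
(D) thread-pool exhaustion — GC pause time up yes; disk writes elevated NO; open file descriptors growing yes; log volume spike yes; request latency up yes; error rate up yes
(B) alone accounts for all the evidence.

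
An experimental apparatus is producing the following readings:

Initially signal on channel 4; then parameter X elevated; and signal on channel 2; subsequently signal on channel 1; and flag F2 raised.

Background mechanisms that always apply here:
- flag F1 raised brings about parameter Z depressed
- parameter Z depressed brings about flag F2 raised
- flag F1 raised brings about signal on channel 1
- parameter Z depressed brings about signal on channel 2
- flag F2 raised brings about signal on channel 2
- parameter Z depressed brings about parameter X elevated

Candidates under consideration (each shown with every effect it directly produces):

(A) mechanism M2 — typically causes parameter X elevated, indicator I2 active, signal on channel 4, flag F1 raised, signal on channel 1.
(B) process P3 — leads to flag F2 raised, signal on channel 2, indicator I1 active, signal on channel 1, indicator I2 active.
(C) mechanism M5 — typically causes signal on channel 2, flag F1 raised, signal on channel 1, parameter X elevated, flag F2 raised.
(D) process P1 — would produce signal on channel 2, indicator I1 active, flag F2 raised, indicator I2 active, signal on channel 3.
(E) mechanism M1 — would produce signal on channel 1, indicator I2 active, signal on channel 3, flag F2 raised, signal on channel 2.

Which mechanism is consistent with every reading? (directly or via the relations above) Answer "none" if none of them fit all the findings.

A

Testing each hypothesis:
(A) mechanism M2 — accounts for every observation (signal on channel 2 via flag F1 raised → parameter Z depressed → signal on channel 2)
(B) process P3 — signal on channel 4 -; parameter X elevated -; signal on channel 2 +; signal on channel 1 +; flag F2 raised +
(C) mechanism M5 — signal on channel 4 -; parameter X elevated +; signal on channel 2 +; signal on channel 1 +; flag F2 raised +
(D) process P1 — signal on channel 4 -; parameter X elevated -; signal on channel 2 +; signal on channel 1 -; flag F2 raised +
(E) mechanism M1 — does not account for signal on channel 4, parameter X elevated
(A) is the only candidate with no mismatches.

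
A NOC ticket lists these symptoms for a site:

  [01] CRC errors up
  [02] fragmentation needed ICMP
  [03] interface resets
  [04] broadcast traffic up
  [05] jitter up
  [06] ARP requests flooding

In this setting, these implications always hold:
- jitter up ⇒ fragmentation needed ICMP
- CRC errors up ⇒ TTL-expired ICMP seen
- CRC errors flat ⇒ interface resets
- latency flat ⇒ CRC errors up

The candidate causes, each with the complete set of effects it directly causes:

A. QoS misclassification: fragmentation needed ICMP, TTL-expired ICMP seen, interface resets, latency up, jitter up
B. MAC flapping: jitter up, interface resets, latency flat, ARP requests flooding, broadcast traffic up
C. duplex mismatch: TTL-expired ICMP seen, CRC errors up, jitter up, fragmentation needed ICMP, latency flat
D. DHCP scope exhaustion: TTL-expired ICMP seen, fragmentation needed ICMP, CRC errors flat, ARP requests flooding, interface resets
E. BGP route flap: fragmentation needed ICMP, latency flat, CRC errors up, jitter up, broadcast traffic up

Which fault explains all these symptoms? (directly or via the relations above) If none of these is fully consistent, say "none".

For each candidate, compare predicted effects to what was observed:
(A) QoS misclassification — does not account for CRC errors up, broadcast traffic up, ARP requests flooding
(B) MAC flapping — accounts for every observation (CRC errors up via latency flat → CRC errors up)
(C) duplex mismatch — CRC errors up +; fragmentation needed ICMP +; interface resets -; broadcast traffic up -; jitter up +; ARP requests flooding -
(D) DHCP scope exhaustion — CRC errors up -; fragmentation needed ICMP +; interface resets +; broadcast traffic up -; jitter up -; ARP requests flooding +
(E) BGP route flap — does not account for interface resets, ARP requests flooding
Only (B) is consistent with every observation.

B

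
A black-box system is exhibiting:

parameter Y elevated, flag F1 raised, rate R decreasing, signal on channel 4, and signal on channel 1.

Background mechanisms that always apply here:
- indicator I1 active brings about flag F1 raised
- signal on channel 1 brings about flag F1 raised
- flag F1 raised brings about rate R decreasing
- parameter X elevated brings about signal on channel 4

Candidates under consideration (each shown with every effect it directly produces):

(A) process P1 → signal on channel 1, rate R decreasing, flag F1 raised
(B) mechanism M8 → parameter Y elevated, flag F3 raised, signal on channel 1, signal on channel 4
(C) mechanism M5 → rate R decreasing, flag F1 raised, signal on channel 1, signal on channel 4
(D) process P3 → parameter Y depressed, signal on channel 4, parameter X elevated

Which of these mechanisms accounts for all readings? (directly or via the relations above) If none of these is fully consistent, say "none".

B

Per-candidate check:
(A) process P1 — parameter Y elevated miss; flag F1 raised match; rate R decreasing match; signal on channel 4 miss; signal on channel 1 match
(B) mechanism M8 — parameter Y elevated match; flag F1 raised match (via signal on channel 1 → flag F1 raised); rate R decreasing match (via signal on channel 1 → flag F1 raised → rate R decreasing); signal on channel 4 match; signal on channel 1 match
(C) mechanism M5 — parameter Y elevated miss; flag F1 raised match; rate R decreasing match; signal on channel 4 match; signal on channel 1 match
(D) process P3 — parameter Y elevated miss; flag F1 raised miss; rate R decreasing miss; signal on channel 4 match; signal on channel 1 miss
(B) alone accounts for all the evidence.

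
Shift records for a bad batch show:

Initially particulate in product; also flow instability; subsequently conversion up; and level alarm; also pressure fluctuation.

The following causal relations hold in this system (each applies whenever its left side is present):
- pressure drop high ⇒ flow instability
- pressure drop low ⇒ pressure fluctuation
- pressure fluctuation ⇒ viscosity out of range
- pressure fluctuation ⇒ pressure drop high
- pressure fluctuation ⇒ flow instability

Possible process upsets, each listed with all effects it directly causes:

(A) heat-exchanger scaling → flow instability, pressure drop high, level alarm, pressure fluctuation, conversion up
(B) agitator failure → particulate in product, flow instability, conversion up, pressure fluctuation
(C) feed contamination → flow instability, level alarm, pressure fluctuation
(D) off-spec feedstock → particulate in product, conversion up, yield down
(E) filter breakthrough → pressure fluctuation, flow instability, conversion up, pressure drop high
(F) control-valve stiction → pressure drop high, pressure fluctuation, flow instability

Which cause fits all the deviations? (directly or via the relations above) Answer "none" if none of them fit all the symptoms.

For each candidate, compare predicted effects to what was observed:
(A) heat-exchanger scaling — particulate in product NO; flow instability yes; conversion up yes; level alarm yes; pressure fluctuation yes
(B) agitator failure — particulate in product yes; flow instability yes; conversion up yes; level alarm NO; pressure fluctuation yes
(C) feed contamination — does not account for particulate in product, conversion up
(D) off-spec feedstock — particulate in product yes; flow instability NO; conversion up yes; level alarm NO; pressure fluctuation NO
(E) filter breakthrough — does not account for particulate in product, level alarm
(F) control-valve stiction — particulate in product NO; flow instability yes; conversion up NO; level alarm NO; pressure fluctuation yes
None of the listed candidates fits everything.

none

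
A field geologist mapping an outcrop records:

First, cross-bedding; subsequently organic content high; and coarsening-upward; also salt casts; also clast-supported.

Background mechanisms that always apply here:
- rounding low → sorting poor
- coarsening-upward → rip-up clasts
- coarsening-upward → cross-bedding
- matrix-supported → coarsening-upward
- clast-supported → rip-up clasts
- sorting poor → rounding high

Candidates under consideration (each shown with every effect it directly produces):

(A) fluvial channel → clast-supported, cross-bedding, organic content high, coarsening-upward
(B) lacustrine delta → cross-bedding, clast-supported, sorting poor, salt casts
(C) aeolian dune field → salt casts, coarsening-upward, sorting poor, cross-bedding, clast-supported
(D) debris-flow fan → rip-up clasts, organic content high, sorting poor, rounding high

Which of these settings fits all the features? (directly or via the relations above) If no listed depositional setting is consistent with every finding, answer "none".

none

Checking each candidate against the observations:
(A) fluvial channel — cross-bedding +; organic content high +; coarsening-upward +; salt casts -; clast-supported +
(B) lacustrine delta — does not account for organic content high, coarsening-upward
(C) aeolian dune field — cross-bedding +; organic content high -; coarsening-upward +; salt casts +; clast-supported +
(D) debris-flow fan — cross-bedding -; organic content high +; coarsening-upward -; salt casts -; clast-supported -
None of the listed candidates fits everything.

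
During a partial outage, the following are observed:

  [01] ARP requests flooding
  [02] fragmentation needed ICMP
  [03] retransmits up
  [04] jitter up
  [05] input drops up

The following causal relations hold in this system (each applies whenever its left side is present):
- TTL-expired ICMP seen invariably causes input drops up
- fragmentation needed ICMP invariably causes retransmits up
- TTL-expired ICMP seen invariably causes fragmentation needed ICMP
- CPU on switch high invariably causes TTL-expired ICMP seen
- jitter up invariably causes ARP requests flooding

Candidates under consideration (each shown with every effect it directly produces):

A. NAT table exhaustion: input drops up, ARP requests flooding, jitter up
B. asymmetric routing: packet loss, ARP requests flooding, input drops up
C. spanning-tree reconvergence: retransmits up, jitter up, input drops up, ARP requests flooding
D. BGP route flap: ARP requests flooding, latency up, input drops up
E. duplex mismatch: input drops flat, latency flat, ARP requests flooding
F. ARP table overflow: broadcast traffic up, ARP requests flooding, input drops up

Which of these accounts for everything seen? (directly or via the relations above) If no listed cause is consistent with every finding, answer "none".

none

Per-candidate check:
(A) NAT table exhaustion — does not account for fragmentation needed ICMP, retransmits up
(B) asymmetric routing — ARP requests flooding ✓; fragmentation needed ICMP ✗; retransmits up ✗; jitter up ✗; input drops up ✓
(C) spanning-tree reconvergence — ARP requests flooding ✓; fragmentation needed ICMP ✗; retransmits up ✓; jitter up ✓; input drops up ✓
(D) BGP route flap — ARP requests flooding ✓; fragmentation needed ICMP ✗; retransmits up ✗; jitter up ✗; input drops up ✓
(E) duplex mismatch — ARP requests flooding ✓; fragmentation needed ICMP ✗; retransmits up ✗; jitter up ✗; input drops up ✗
(F) ARP table overflow — ARP requests flooding ✓; fragmentation needed ICMP ✗; retransmits up ✗; jitter up ✗; input drops up ✓
None of the listed candidates fits everything.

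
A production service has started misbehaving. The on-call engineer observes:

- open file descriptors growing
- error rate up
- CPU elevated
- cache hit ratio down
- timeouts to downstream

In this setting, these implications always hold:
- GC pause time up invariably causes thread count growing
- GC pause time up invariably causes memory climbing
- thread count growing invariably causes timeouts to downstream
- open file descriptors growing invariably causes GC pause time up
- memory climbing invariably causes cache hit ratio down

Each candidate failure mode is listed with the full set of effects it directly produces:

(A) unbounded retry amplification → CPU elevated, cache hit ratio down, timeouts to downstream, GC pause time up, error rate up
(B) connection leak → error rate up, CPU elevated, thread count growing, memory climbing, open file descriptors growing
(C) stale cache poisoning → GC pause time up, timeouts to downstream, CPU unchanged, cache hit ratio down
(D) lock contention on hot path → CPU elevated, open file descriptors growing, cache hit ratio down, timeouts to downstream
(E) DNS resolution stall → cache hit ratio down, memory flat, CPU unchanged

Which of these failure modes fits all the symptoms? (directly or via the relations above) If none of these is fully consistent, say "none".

Per-candidate check:
(A) unbounded retry amplification — open file descriptors growing -; error rate up +; CPU elevated +; cache hit ratio down +; timeouts to downstream +
(B) connection leak — open file descriptors growing +; error rate up +; CPU elevated +; cache hit ratio down + (through memory climbing → cache hit ratio down); timeouts to downstream + (through thread count growing → timeouts to downstream)
(C) stale cache poisoning — fails on open file descriptors growing, error rate up, CPU elevated (predicts CPU unchanged, not CPU elevated)
(D) lock contention on hot path — open file descriptors growing +; error rate up -; CPU elevated +; cache hit ratio down +; timeouts to downstream +
(E) DNS resolution stall — open file descriptors growing -; error rate up -; CPU elevated -; cache hit ratio down +; timeouts to downstream -
(B) alone accounts for all the evidence.

B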